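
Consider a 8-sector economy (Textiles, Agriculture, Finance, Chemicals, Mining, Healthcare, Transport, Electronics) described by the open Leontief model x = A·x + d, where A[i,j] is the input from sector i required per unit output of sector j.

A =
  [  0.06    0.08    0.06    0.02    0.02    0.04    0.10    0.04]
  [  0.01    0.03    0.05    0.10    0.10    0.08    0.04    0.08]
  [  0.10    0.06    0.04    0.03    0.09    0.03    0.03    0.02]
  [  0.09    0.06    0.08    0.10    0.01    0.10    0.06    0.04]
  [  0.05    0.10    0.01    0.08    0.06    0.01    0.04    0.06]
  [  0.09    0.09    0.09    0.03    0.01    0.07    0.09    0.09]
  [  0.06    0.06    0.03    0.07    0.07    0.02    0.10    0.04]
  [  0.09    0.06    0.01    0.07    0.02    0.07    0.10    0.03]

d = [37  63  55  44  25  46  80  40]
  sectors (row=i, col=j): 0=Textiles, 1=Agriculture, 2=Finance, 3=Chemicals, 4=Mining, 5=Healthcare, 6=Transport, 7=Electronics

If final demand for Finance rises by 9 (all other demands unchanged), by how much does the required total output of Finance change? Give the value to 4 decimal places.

9.6616

Form M = I − A:
  [  0.94   -0.08   -0.06   -0.02   -0.02   -0.04   -0.10   -0.04]
  [ -0.01    0.97   -0.05   -0.10   -0.10   -0.08   -0.04   -0.08]
  [ -0.10   -0.06    0.96   -0.03   -0.09   -0.03   -0.03   -0.02]
  [ -0.09   -0.06   -0.08    0.90   -0.01   -0.10   -0.06   -0.04]
  [ -0.05   -0.10   -0.01   -0.08    0.94   -0.01   -0.04   -0.06]
  [ -0.09   -0.09   -0.09   -0.03   -0.01    0.93   -0.09   -0.09]
  [ -0.06   -0.06   -0.03   -0.07   -0.07   -0.02    0.90   -0.04]
  [ -0.09   -0.06   -0.01   -0.07   -0.02   -0.07   -0.10    0.97]
Leontief inverse L = M⁻¹:
  [  1.1104    0.1300    0.0957    0.0687    0.0615    0.0794    0.1564    0.0789]
  [  0.0759    1.0939    0.0935    0.1612    0.1405    0.1310    0.1044    0.1271]
  [  0.1463    0.1109    1.0735    0.0756    0.1264    0.0660    0.0806    0.0577]
  [  0.1621    0.1278    0.1340    1.1611    0.0558    0.1575    0.1340    0.0915]
  [  0.0984    0.1494    0.0456    0.1347    1.0973    0.0543    0.0933    0.0996]
  [  0.1605    0.1573    0.1387    0.0926    0.0618    1.1250    0.1666    0.1414]
  [  0.1143    0.1155    0.0678    0.1262    0.1113    0.0629    1.1599    0.0814]
  [  0.1463    0.1164    0.0533    0.1234    0.0583    0.1163    0.1650    1.0740]
Total output x = L · d:
  x_0 = 1.1104·37 + 0.1300·63 + 0.0957·55 + 0.0687·44 + 0.0615·25 + 0.0794·46 + 0.1564·80 + 0.0789·40 = 78.4185
  x_1 = 0.0759·37 + 1.0939·63 + 0.0935·55 + 0.1612·44 + 0.1405·25 + 0.1310·46 + 0.1044·80 + 0.1271·40 = 106.9314
  x_2 = 0.1463·37 + 0.1109·63 + 1.0735·55 + 0.0756·44 + 0.1264·25 + 0.0660·46 + 0.0806·80 + 0.0577·40 = 89.7226
  x_3 = 0.1621·37 + 0.1278·63 + 0.1340·55 + 1.1611·44 + 0.0558·25 + 0.1575·46 + 0.1340·80 + 0.0915·40 = 95.5301
  x_4 = 0.0984·37 + 0.1494·63 + 0.0456·55 + 0.1347·44 + 1.0973·25 + 0.0543·46 + 0.0933·80 + 0.0996·40 = 62.8693
  x_5 = 0.1605·37 + 0.1573·63 + 0.1387·55 + 0.0926·44 + 0.0618·25 + 1.1250·46 + 0.1666·80 + 0.1414·40 = 99.8323
  x_6 = 0.1143·37 + 0.1155·63 + 0.0678·55 + 0.1262·44 + 0.1113·25 + 0.0629·46 + 1.1599·80 + 0.0814·40 = 122.5115
  x_7 = 0.1463·37 + 0.1164·63 + 0.0533·55 + 0.1234·44 + 0.0583·25 + 0.1163·46 + 0.1650·80 + 1.0740·40 = 84.0770
Δx_2 = L[2,2] · Δd_2 = 1.0735 · 9 = 9.6616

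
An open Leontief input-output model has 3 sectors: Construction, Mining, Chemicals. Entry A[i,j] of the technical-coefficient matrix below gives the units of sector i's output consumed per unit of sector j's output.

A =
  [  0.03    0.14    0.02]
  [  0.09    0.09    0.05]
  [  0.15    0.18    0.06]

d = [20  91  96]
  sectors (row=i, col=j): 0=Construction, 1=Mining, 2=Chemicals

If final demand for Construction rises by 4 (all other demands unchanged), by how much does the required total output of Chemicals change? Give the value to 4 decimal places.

Form M = I − A:
  [  0.97   -0.14   -0.02]
  [ -0.09    0.91   -0.05]
  [ -0.15   -0.18    0.94]
Leontief inverse L = M⁻¹:
  [  1.0514    0.1679    0.0313]
  [  0.1144    1.1289    0.0625]
  [  0.1897    0.2430    1.0808]
Total output x = L · d:
  x_0 = 1.0514·20 + 0.1679·91 + 0.0313·96 = 39.3143
  x_1 = 0.1144·20 + 1.1289·91 + 0.0625·96 = 111.0123
  x_2 = 0.1897·20 + 0.2430·91 + 1.0808·96 = 129.6589
Δx_2 = L[2,0] · Δd_0 = 0.1897 · 4 = 0.7587

0.7587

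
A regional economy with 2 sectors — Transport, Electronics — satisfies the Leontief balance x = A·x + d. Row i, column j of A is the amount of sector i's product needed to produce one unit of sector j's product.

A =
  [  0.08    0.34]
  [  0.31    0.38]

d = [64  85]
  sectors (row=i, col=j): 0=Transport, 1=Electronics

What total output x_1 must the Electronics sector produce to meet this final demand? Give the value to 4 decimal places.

Form M = I − A:
  [  0.92   -0.34]
  [ -0.31    0.62]
Leontief inverse L = M⁻¹:
  [  1.3333    0.7312]
  [  0.6667    1.9785]
Total output x = L · d:
  x_0 = 1.3333·64 + 0.7312·85 = 147.4839
  x_1 = 0.6667·64 + 1.9785·85 = 210.8387

210.8387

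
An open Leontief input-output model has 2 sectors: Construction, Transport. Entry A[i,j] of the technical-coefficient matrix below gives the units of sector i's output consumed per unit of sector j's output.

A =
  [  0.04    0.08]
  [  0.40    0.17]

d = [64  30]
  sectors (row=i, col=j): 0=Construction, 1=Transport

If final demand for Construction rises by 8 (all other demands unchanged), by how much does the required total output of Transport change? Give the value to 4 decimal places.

Form M = I − A:
  [  0.96   -0.08]
  [ -0.40    0.83]
Leontief inverse L = M⁻¹:
  [  1.0853    0.1046]
  [  0.5230    1.2552]
Total output x = L · d:
  x_0 = 1.0853·64 + 0.1046·30 = 72.5941
  x_1 = 0.5230·64 + 1.2552·30 = 71.1297
Δx_1 = L[1,0] · Δd_0 = 0.5230 · 8 = 4.1841

4.1841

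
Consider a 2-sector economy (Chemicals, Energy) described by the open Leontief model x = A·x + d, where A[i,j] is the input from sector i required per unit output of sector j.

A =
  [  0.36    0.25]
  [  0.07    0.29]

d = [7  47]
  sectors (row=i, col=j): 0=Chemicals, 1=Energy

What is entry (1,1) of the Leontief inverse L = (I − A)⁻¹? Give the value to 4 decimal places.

Form M = I − A:
  [  0.64   -0.25]
  [ -0.07    0.71]
Leontief inverse L = M⁻¹:
  [  1.6251    0.5722]
  [  0.1602    1.4649]
Total output x = L · d:
  x_0 = 1.6251·7 + 0.5722·47 = 38.2696
  x_1 = 0.1602·7 + 1.4649·47 = 69.9702

L[1,1] = 1.4649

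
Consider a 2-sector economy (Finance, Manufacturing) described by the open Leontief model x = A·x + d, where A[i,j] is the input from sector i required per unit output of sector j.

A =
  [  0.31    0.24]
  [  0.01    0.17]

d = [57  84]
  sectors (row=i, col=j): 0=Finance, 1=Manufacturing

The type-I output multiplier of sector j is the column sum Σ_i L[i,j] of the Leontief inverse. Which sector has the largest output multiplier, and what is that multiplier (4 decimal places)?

Form M = I − A:
  [  0.69   -0.24]
  [ -0.01    0.83]
Leontief inverse L = M⁻¹:
  [  1.4554    0.4208]
  [  0.0175    1.2099]
Total output x = L · d:
  x_0 = 1.4554·57 + 0.4208·84 = 118.3062
  x_1 = 0.0175·57 + 1.2099·84 = 102.6302
Output multipliers (column sums of L):
  Finance: 1.4729
  Manufacturing: 1.6307

Manufacturing (1.6307)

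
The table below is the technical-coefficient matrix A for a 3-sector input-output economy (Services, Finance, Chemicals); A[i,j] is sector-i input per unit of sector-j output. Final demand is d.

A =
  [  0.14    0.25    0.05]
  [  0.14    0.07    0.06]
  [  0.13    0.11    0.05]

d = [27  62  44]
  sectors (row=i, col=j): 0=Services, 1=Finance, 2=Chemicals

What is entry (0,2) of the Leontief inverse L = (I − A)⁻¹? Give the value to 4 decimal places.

Form M = I − A:
  [  0.86   -0.25   -0.05]
  [ -0.14    0.93   -0.06]
  [ -0.13   -0.11    0.95]
Leontief inverse L = M⁻¹:
  [  1.2314    0.3412    0.0864]
  [  0.1977    1.1382    0.0823]
  [  0.1914    0.1785    1.0740]
Total output x = L · d:
  x_0 = 1.2314·27 + 0.3412·62 + 0.0864·44 = 58.2042
  x_1 = 0.1977·27 + 1.1382·62 + 0.0823·44 = 79.5246
  x_2 = 0.1914·27 + 0.1785·62 + 1.0740·44 = 63.4887

L[0,2] = 0.0864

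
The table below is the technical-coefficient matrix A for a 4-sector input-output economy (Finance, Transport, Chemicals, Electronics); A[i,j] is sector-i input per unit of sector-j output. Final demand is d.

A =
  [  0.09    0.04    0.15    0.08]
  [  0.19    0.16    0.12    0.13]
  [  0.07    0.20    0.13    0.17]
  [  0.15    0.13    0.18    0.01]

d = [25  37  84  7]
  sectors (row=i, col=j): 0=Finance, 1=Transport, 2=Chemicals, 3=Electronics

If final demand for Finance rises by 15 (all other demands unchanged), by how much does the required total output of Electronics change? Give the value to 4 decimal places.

3.9431

Form M = I − A:
  [  0.91   -0.04   -0.15   -0.08]
  [ -0.19    0.84   -0.12   -0.13]
  [ -0.07   -0.20    0.87   -0.17]
  [ -0.15   -0.13   -0.18    0.99]
Leontief inverse L = M⁻¹:
  [  1.1737    0.1407    0.2543    0.1570]
  [  0.3381    1.3146    0.2913    0.2500]
  [  0.2235    0.3644    1.2980    0.2888]
  [  0.2629    0.2602    0.3128    1.1192]
Total output x = L · d:
  x_0 = 1.1737·25 + 0.1407·37 + 0.2543·84 + 0.1570·7 = 57.0060
  x_1 = 0.3381·25 + 1.3146·37 + 0.2913·84 + 0.2500·7 = 83.3162
  x_2 = 0.2235·25 + 0.3644·37 + 1.2980·84 + 0.2888·7 = 130.1217
  x_3 = 0.2629·25 + 0.2602·37 + 0.3128·84 + 1.1192·7 = 50.3070
Δx_3 = L[3,0] · Δd_0 = 0.2629 · 15 = 3.9431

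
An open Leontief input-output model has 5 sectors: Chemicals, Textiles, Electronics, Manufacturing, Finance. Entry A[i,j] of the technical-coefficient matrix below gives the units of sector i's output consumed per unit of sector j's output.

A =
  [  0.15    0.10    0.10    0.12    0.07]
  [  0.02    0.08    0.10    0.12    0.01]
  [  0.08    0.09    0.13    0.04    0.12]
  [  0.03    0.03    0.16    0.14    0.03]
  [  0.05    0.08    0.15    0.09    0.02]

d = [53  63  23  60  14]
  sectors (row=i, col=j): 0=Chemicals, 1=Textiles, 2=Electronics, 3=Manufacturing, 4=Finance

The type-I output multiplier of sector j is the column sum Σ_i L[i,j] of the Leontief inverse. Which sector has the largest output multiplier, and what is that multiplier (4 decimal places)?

Form M = I − A:
  [  0.85   -0.10   -0.10   -0.12   -0.07]
  [ -0.02    0.92   -0.10   -0.12   -0.01]
  [ -0.08   -0.09    0.87   -0.04   -0.12]
  [ -0.03   -0.03   -0.16    0.86   -0.03]
  [ -0.05   -0.08   -0.15   -0.09    0.98]
Leontief inverse L = M⁻¹:
  [  1.2161    0.1714    0.2204    0.2167    0.1222]
  [  0.0514    1.1189    0.1740    0.1758    0.0418]
  [  0.1333    0.1531    1.2319    0.1146    0.1654]
  [  0.0723    0.0781    0.2512    1.2032    0.0736]
  [  0.0933    0.1307    0.2371    0.1534    1.0621]
Total output x = L · d:
  x_0 = 1.2161·53 + 0.1714·63 + 0.2204·23 + 0.2167·60 + 0.1222·14 = 95.0327
  x_1 = 0.0514·53 + 1.1189·63 + 0.1740·23 + 0.1758·60 + 0.0418·14 = 88.3491
  x_2 = 0.1333·53 + 0.1531·63 + 1.2319·23 + 0.1146·60 + 0.1654·14 = 54.2398
  x_3 = 0.0723·53 + 0.0781·63 + 0.2512·23 + 1.2032·60 + 0.0736·14 = 87.7454
  x_4 = 0.0933·53 + 0.1307·63 + 0.2371·23 + 0.1534·60 + 1.0621·14 = 42.7068
Output multipliers (column sums of L):
  Chemicals: 1.5663
  Textiles: 1.6523
  Electronics: 2.1147
  Manufacturing: 1.8636
  Finance: 1.4651

Electronics (2.1147)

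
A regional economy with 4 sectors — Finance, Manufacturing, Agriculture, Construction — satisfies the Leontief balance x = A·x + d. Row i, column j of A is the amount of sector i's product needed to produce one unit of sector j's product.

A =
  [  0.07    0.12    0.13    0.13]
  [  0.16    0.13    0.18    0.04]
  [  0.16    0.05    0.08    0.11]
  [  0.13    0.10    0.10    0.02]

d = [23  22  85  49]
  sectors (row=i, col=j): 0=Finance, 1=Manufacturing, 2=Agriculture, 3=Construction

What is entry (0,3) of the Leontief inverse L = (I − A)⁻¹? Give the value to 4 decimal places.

L[0,3] = 0.1890

Form M = I − A:
  [  0.93   -0.12   -0.13   -0.13]
  [ -0.16    0.87   -0.18   -0.04]
  [ -0.16   -0.05    0.92   -0.11]
  [ -0.13   -0.10   -0.10    0.98]
Leontief inverse L = M⁻¹:
  [  1.1742    0.1966    0.2249    0.1890]
  [  0.2761    1.2179    0.2902    0.1189]
  [  0.2442    0.1198    1.1631    0.1678]
  [  0.2089    0.1626    0.1781    1.0747]
Total output x = L · d:
  x_0 = 1.1742·23 + 0.1966·22 + 0.2249·85 + 0.1890·49 = 59.7152
  x_1 = 0.2761·23 + 1.2179·22 + 0.2902·85 + 0.1189·49 = 63.6365
  x_2 = 0.2442·23 + 0.1198·22 + 1.1631·85 + 0.1678·49 = 115.3441
  x_3 = 0.2089·23 + 0.1626·22 + 0.1781·85 + 1.0747·49 = 76.1847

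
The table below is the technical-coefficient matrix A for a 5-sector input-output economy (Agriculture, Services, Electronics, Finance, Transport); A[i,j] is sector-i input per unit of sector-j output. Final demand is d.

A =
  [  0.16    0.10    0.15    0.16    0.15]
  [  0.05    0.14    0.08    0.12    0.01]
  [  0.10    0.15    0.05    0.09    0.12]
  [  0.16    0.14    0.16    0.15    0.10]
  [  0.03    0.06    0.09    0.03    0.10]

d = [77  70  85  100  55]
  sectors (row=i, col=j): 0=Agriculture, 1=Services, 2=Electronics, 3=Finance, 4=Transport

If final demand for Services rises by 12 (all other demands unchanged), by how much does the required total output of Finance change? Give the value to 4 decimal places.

3.9228

Form M = I − A:
  [  0.84   -0.10   -0.15   -0.16   -0.15]
  [ -0.05    0.86   -0.08   -0.12   -0.01]
  [ -0.10   -0.15    0.95   -0.09   -0.12]
  [ -0.16   -0.14   -0.16    0.85   -0.10]
  [ -0.03   -0.06   -0.09   -0.03    0.90]
Leontief inverse L = M⁻¹:
  [  1.3192    0.2839    0.3169    0.3326    0.3022]
  [  0.1411    1.2520    0.1737    0.2247    0.0855]
  [  0.2020    0.2751    1.1630    0.2076    0.2149]
  [  0.3195    0.3269    0.3247    1.3259    0.2475]
  [  0.0842    0.1313    0.1493    0.0910    1.1566]
Total output x = L · d:
  x_0 = 1.3192·77 + 0.2839·70 + 0.3169·85 + 0.3326·100 + 0.3022·55 = 198.2746
  x_1 = 0.1411·77 + 1.2520·70 + 0.1737·85 + 0.2247·100 + 0.0855·55 = 140.4410
  x_2 = 0.2020·77 + 0.2751·70 + 1.1630·85 + 0.2076·100 + 0.2149·55 = 166.2522
  x_3 = 0.3195·77 + 0.3269·70 + 0.3247·85 + 1.3259·100 + 0.2475·55 = 221.2876
  x_4 = 0.0842·77 + 0.1313·70 + 0.1493·85 + 0.0910·100 + 1.1566·55 = 101.0845
Δx_3 = L[3,1] · Δd_1 = 0.3269 · 12 = 3.9228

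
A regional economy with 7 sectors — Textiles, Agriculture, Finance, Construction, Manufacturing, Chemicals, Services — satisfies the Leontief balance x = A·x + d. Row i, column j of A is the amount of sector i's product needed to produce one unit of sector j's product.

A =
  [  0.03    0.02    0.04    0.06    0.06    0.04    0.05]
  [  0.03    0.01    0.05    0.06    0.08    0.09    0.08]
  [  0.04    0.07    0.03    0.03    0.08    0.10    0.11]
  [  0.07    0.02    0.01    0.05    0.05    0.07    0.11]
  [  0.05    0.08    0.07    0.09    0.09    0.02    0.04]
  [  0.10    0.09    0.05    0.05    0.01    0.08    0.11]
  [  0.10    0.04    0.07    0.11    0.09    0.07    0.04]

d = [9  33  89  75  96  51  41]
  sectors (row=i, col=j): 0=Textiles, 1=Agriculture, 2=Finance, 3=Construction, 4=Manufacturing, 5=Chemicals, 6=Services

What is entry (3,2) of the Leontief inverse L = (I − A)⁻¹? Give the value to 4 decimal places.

L[3,2] = 0.0426

Form M = I − A:
  [  0.97   -0.02   -0.04   -0.06   -0.06   -0.04   -0.05]
  [ -0.03    0.99   -0.05   -0.06   -0.08   -0.09   -0.08]
  [ -0.04   -0.07    0.97   -0.03   -0.08   -0.10   -0.11]
  [ -0.07   -0.02   -0.01    0.95   -0.05   -0.07   -0.11]
  [ -0.05   -0.08   -0.07   -0.09    0.91   -0.02   -0.04]
  [ -0.10   -0.09   -0.05   -0.05   -0.01    0.92   -0.11]
  [ -0.10   -0.04   -0.07   -0.11   -0.09   -0.07    0.96]
Leontief inverse L = M⁻¹:
  [  1.0637    0.0460    0.0644    0.0954    0.0948    0.0739    0.0900]
  [  0.0780    1.0478    0.0841    0.1084    0.1254    0.1362    0.1343]
  [  0.0942    0.1111    1.0713    0.0872    0.1335    0.1539    0.1701]
  [  0.1152    0.0516    0.0426    1.0975    0.0930    0.1122    0.1577]
  [  0.0941    0.1147    0.1043    0.1397    1.1425    0.0696    0.0980]
  [  0.1541    0.1274    0.0900    0.1069    0.0649    1.1387    0.1744]
  [  0.1542    0.0825    0.1095    0.1675    0.1473    0.1270    1.1090]
Total output x = L · d:
  x_0 = 1.0637·9 + 0.0460·33 + 0.0644·89 + 0.0954·75 + 0.0948·96 + 0.0739·51 + 0.0900·41 = 40.5292
  x_1 = 0.0780·9 + 1.0478·33 + 0.0841·89 + 0.1084·75 + 0.1254·96 + 0.1362·51 + 0.1343·41 = 75.3777
  x_2 = 0.0942·9 + 0.1111·33 + 1.0713·89 + 0.0872·75 + 0.1335·96 + 0.1539·51 + 0.1701·41 = 134.0323
  x_3 = 0.1152·9 + 0.0516·33 + 0.0426·89 + 1.0975·75 + 0.0930·96 + 0.1122·51 + 0.1577·41 = 109.9562
  x_4 = 0.0941·9 + 0.1147·33 + 0.1043·89 + 0.1397·75 + 1.1425·96 + 0.0696·51 + 0.0980·41 = 141.6449
  x_5 = 0.1541·9 + 0.1274·33 + 0.0900·89 + 0.1069·75 + 0.0649·96 + 1.1387·51 + 0.1744·41 = 93.0748
  x_6 = 0.1542·9 + 0.0825·33 + 0.1095·89 + 0.1675·75 + 0.1473·96 + 0.1270·51 + 1.1090·41 = 92.5091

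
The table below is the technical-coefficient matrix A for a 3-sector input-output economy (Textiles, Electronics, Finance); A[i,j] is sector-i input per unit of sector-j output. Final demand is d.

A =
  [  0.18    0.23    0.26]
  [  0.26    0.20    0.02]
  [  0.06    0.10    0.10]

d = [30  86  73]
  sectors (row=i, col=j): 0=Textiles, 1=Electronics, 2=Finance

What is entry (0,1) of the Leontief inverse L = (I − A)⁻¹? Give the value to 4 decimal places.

Form M = I − A:
  [  0.82   -0.23   -0.26]
  [ -0.26    0.80   -0.02]
  [ -0.06   -0.10    0.90]
Leontief inverse L = M⁻¹:
  [  1.3930    0.4521    0.4125]
  [  0.4563    1.4016    0.1630]
  [  0.1436    0.1859    1.1567]
Total output x = L · d:
  x_0 = 1.3930·30 + 0.4521·86 + 0.4125·73 = 110.7783
  x_1 = 0.4563·30 + 1.4016·86 + 0.1630·73 = 146.1213
  x_2 = 0.1436·30 + 0.1859·86 + 1.1567·73 = 104.7320

L[0,1] = 0.4521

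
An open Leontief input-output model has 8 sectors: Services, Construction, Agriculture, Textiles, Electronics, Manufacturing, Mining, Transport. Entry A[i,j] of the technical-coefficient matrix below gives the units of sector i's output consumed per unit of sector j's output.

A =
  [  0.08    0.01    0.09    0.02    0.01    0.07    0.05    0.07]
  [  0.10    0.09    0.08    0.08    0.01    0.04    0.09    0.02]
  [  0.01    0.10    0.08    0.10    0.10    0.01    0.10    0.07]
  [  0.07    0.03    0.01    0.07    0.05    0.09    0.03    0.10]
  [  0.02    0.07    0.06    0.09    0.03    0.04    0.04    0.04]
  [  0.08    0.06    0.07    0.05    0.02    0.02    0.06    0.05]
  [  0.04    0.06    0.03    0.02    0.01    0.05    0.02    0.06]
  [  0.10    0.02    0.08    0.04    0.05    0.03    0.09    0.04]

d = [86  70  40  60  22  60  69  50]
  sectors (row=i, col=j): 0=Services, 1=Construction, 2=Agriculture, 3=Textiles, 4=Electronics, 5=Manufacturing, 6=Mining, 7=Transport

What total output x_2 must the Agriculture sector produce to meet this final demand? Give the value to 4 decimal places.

Form M = I − A:
  [  0.92   -0.01   -0.09   -0.02   -0.01   -0.07   -0.05   -0.07]
  [ -0.10    0.91   -0.08   -0.08   -0.01   -0.04   -0.09   -0.02]
  [ -0.01   -0.10    0.92   -0.10   -0.10   -0.01   -0.10   -0.07]
  [ -0.07   -0.03   -0.01    0.93   -0.05   -0.09   -0.03   -0.10]
  [ -0.02   -0.07   -0.06   -0.09    0.97   -0.04   -0.04   -0.04]
  [ -0.08   -0.06   -0.07   -0.05   -0.02    0.98   -0.06   -0.05]
  [ -0.04   -0.06   -0.03   -0.02   -0.01   -0.05    0.98   -0.06]
  [ -0.10   -0.02   -0.08   -0.04   -0.05   -0.03   -0.09    0.96]
Leontief inverse L = M⁻¹:
  [  1.1238    0.0476    0.1376    0.0589    0.0381    0.0989    0.0954    0.1118]
  [  0.1576    1.1396    0.1360    0.1307    0.0411    0.0825    0.1441    0.0738]
  [  0.0707    0.1589    1.1389    0.1629    0.1375    0.0558    0.1601    0.1271]
  [  0.1243    0.0670    0.0598    1.1122    0.0763    0.1258    0.0768    0.1452]
  [  0.0648    0.1095    0.1015    0.1331    1.0566    0.0722    0.0828    0.0812]
  [  0.1262    0.0992    0.1166    0.0912    0.0466    1.0531    0.1051    0.0926]
  [  0.0763    0.0879    0.0649    0.0492    0.0278    0.0718    1.0541    0.0880]
  [  0.1459    0.0618    0.1296    0.0832    0.0786    0.0653    0.1359    1.0869]
Total output x = L · d:
  x_0 = 1.1238·86 + 0.0476·70 + 0.1376·40 + 0.0589·60 + 0.0381·22 + 0.0989·60 + 0.0954·69 + 0.1118·50 = 127.9652
  x_1 = 0.1576·86 + 1.1396·70 + 0.1360·40 + 0.1307·60 + 0.0411·22 + 0.0825·60 + 0.1441·69 + 0.0738·50 = 126.0978
  x_2 = 0.0707·86 + 0.1589·70 + 1.1389·40 + 0.1629·60 + 0.1375·22 + 0.0558·60 + 0.1601·69 + 0.1271·50 = 96.3082
  x_3 = 0.1243·86 + 0.0670·70 + 0.0598·40 + 1.1122·60 + 0.0763·22 + 0.1258·60 + 0.0768·69 + 0.1452·50 = 106.2896
  x_4 = 0.0648·86 + 0.1095·70 + 0.1015·40 + 0.1331·60 + 1.0566·22 + 0.0722·60 + 0.0828·69 + 0.0812·50 = 62.6405
  x_5 = 0.1262·86 + 0.0992·70 + 0.1166·40 + 0.0912·60 + 0.0466·22 + 1.0531·60 + 0.1051·69 + 0.0926·50 = 104.0324
  x_6 = 0.0763·86 + 0.0879·70 + 0.0649·40 + 0.0492·60 + 0.0278·22 + 0.0718·60 + 1.0541·69 + 0.0880·50 = 100.3187
  x_7 = 0.1459·86 + 0.0618·70 + 0.1296·40 + 0.0832·60 + 0.0786·22 + 0.0653·60 + 0.1359·69 + 1.0869·50 = 96.4129

96.3082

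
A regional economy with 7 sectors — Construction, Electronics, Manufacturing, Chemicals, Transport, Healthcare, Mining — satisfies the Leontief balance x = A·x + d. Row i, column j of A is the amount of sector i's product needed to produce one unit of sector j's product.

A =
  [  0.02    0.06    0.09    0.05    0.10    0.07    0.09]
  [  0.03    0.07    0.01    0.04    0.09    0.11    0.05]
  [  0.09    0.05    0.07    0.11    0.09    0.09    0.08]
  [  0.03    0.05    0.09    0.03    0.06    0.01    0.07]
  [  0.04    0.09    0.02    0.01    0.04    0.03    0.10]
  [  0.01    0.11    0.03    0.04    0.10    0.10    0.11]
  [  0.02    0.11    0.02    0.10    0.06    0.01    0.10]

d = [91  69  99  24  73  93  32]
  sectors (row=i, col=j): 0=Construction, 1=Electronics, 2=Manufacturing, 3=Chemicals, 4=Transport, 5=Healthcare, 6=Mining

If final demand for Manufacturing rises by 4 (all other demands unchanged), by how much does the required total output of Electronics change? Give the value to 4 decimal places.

Form M = I − A:
  [  0.98   -0.06   -0.09   -0.05   -0.10   -0.07   -0.09]
  [ -0.03    0.93   -0.01   -0.04   -0.09   -0.11   -0.05]
  [ -0.09   -0.05    0.93   -0.11   -0.09   -0.09   -0.08]
  [ -0.03   -0.05   -0.09    0.97   -0.06   -0.01   -0.07]
  [ -0.04   -0.09   -0.02   -0.01    0.96   -0.03   -0.10]
  [ -0.01   -0.11   -0.03   -0.04   -0.10    0.90   -0.11]
  [ -0.02   -0.11   -0.02   -0.10   -0.06   -0.01    0.90]
Leontief inverse L = M⁻¹:
  [  1.0497    0.1284    0.1231    0.0967    0.1614    0.1179    0.1629]
  [  0.0495    1.1289    0.0342    0.0721    0.1415    0.1520    0.1106]
  [  0.1232    0.1299    1.1163    0.1633    0.1656    0.1463    0.1677]
  [  0.0534    0.0966    0.1156    1.0661    0.1043    0.0442    0.1209]
  [  0.0570    0.1379    0.0396    0.0422    1.0828    0.0635    0.1482]
  [  0.0357    0.1836    0.0582    0.0841    0.1630    1.1506    0.1842]
  [  0.0422    0.1657    0.0479    0.1368    0.1101    0.0464    1.1573]
Total output x = L · d:
  x_0 = 1.0497·91 + 0.1284·69 + 0.1231·99 + 0.0967·24 + 0.1614·73 + 0.1179·93 + 0.1629·32 = 146.8535
  x_1 = 0.0495·91 + 1.1289·69 + 0.0342·99 + 0.0721·24 + 0.1415·73 + 0.1520·93 + 0.1106·32 = 115.5216
  x_2 = 0.1232·91 + 0.1299·69 + 1.1163·99 + 0.1633·24 + 0.1656·73 + 0.1463·93 + 0.1677·32 = 165.6633
  x_3 = 0.0534·91 + 0.0966·69 + 0.1156·99 + 1.0661·24 + 0.1043·73 + 0.0442·93 + 0.1209·32 = 64.1480
  x_4 = 0.0570·91 + 0.1379·69 + 0.0396·99 + 0.0422·24 + 1.0828·73 + 0.0635·93 + 0.1482·32 = 109.3219
  x_5 = 0.0357·91 + 0.1836·69 + 0.0582·99 + 0.0841·24 + 0.1630·73 + 1.1506·93 + 0.1842·32 = 148.4881
  x_6 = 0.0422·91 + 0.1657·69 + 0.0479·99 + 0.1368·24 + 0.1101·73 + 0.0464·93 + 1.1573·32 = 72.6852
Δx_1 = L[1,2] · Δd_2 = 0.0342 · 4 = 0.1369

0.1369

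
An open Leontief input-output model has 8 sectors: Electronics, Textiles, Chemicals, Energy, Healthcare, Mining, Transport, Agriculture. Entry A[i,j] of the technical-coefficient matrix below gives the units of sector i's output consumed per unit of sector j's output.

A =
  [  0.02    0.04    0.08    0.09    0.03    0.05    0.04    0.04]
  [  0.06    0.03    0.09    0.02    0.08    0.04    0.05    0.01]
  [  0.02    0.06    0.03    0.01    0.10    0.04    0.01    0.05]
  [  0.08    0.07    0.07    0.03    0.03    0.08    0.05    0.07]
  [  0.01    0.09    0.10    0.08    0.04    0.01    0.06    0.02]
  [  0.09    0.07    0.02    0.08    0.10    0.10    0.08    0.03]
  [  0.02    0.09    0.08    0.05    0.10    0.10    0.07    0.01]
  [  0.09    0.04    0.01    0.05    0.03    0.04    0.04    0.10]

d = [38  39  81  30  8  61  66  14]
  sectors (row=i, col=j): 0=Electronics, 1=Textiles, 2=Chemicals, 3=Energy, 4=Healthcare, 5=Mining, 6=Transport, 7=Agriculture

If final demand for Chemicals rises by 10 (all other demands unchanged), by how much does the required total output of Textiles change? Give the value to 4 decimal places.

Form M = I − A:
  [  0.98   -0.04   -0.08   -0.09   -0.03   -0.05   -0.04   -0.04]
  [ -0.06    0.97   -0.09   -0.02   -0.08   -0.04   -0.05   -0.01]
  [ -0.02   -0.06    0.97   -0.01   -0.10   -0.04   -0.01   -0.05]
  [ -0.08   -0.07   -0.07    0.97   -0.03   -0.08   -0.05   -0.07]
  [ -0.01   -0.09   -0.10   -0.08    0.96   -0.01   -0.06   -0.02]
  [ -0.09   -0.07   -0.02   -0.08   -0.10    0.90   -0.08   -0.03]
  [ -0.02   -0.09   -0.08   -0.05   -0.10   -0.10    0.93   -0.01]
  [ -0.09   -0.04   -0.01   -0.05   -0.03   -0.04   -0.04    0.90]
Leontief inverse L = M⁻¹:
  [  1.0548    0.0829    0.1199    0.1219    0.0754    0.0905    0.0733    0.0694]
  [  0.0856    1.0725    0.1319    0.0538    0.1248    0.0750    0.0816    0.0334]
  [  0.0455    0.0944    1.0654    0.0393    0.1346    0.0664    0.0381    0.0709]
  [  0.1215    0.1199    0.1188    1.0737    0.0859    0.1286    0.0918    0.1041]
  [  0.0419    0.1337    0.1451    0.1092    1.0889    0.0489    0.0929    0.0468]
  [  0.1384    0.1353    0.0867    0.1363    0.1659    1.1606    0.1349    0.0669]
  [  0.0622    0.1499    0.1389    0.0963    0.1656    0.1528    1.1183    0.0408]
  [  0.1269    0.0808    0.0511    0.0886    0.0704    0.0803    0.0753    1.1325]
Total output x = L · d:
  x_0 = 1.0548·38 + 0.0829·39 + 0.1199·81 + 0.1219·30 + 0.0754·8 + 0.0905·61 + 0.0733·66 + 0.0694·14 = 68.6183
  x_1 = 0.0856·38 + 1.0725·39 + 0.1319·81 + 0.0538·30 + 0.1248·8 + 0.0750·61 + 0.0816·66 + 0.0334·14 = 68.8101
  x_2 = 0.0455·38 + 0.0944·39 + 1.0654·81 + 0.0393·30 + 0.1346·8 + 0.0664·61 + 0.0381·66 + 0.0709·14 = 101.5207
  x_3 = 0.1215·38 + 0.1199·39 + 0.1188·81 + 1.0737·30 + 0.0859·8 + 0.1286·61 + 0.0918·66 + 0.1041·14 = 67.1680
  x_4 = 0.0419·38 + 0.1337·39 + 0.1451·81 + 0.1092·30 + 1.0889·8 + 0.0489·61 + 0.0929·66 + 0.0468·14 = 40.3163
  x_5 = 0.1384·38 + 0.1353·39 + 0.0867·81 + 0.1363·30 + 0.1659·8 + 1.1606·61 + 0.1349·66 + 0.0669·14 = 103.6096
  x_6 = 0.0622·38 + 0.1499·39 + 0.1389·81 + 0.0963·30 + 0.1656·8 + 0.1528·61 + 1.1183·66 + 0.0408·14 = 107.3639
  x_7 = 0.1269·38 + 0.0808·39 + 0.0511·81 + 0.0886·30 + 0.0704·8 + 0.0803·61 + 0.0753·66 + 1.1325·14 = 41.0557
Δx_1 = L[1,2] · Δd_2 = 0.1319 · 10 = 1.3194

1.3194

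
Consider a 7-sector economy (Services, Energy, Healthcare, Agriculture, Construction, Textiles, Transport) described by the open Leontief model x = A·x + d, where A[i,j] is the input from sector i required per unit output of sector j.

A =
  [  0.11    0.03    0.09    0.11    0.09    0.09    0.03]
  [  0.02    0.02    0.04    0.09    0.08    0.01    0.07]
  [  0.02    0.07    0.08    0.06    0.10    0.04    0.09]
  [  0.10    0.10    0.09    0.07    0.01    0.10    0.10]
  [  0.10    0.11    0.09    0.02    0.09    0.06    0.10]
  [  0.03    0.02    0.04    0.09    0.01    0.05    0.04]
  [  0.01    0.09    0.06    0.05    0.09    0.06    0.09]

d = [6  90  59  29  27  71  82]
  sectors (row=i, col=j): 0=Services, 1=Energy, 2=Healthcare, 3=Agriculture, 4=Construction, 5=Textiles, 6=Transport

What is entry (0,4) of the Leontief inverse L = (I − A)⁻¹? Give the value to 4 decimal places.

L[0,4] = 0.1572

Form M = I − A:
  [  0.89   -0.03   -0.09   -0.11   -0.09   -0.09   -0.03]
  [ -0.02    0.98   -0.04   -0.09   -0.08   -0.01   -0.07]
  [ -0.02   -0.07    0.92   -0.06   -0.10   -0.04   -0.09]
  [ -0.10   -0.10   -0.09    0.93   -0.01   -0.10   -0.10]
  [ -0.10   -0.11   -0.09   -0.02    0.91   -0.06   -0.10]
  [ -0.03   -0.02   -0.04   -0.09   -0.01    0.95   -0.04]
  [ -0.01   -0.09   -0.06   -0.05   -0.09   -0.06    0.91]
Leontief inverse L = M⁻¹:
  [  1.1742    0.0971    0.1661    0.1831    0.1572    0.1552    0.1068]
  [  0.0574    1.0677    0.0869    0.1298    0.1232    0.0495    0.1226]
  [  0.0642    0.1295    1.1399    0.1142    0.1609    0.0877    0.1589]
  [  0.1521    0.1611    0.1600    1.1457    0.0784    0.1594    0.1747]
  [  0.1551    0.1756    0.1628    0.0920    1.1675    0.1181    0.1783]
  [  0.0592    0.0542    0.0768    0.1272    0.0402    1.0830    0.0797]
  [  0.0504    0.1450    0.1155    0.1028    0.1470    0.1042    1.1552]
Total output x = L · d:
  x_0 = 1.1742·6 + 0.0971·90 + 0.1661·59 + 0.1831·29 + 0.1572·27 + 0.1552·71 + 0.1068·82 = 54.9211
  x_1 = 0.0574·6 + 1.0677·90 + 0.0869·59 + 0.1298·29 + 0.1232·27 + 0.0495·71 + 0.1226·82 = 122.2257
  x_2 = 0.0642·6 + 0.1295·90 + 1.1399·59 + 0.1142·29 + 0.1609·27 + 0.0877·71 + 0.1589·82 = 106.2046
  x_3 = 0.1521·6 + 0.1611·90 + 0.1600·59 + 1.1457·29 + 0.0784·27 + 0.1594·71 + 0.1747·82 = 85.8382
  x_4 = 0.1551·6 + 0.1756·90 + 0.1628·59 + 0.0920·29 + 1.1675·27 + 0.1181·71 + 0.1783·82 = 83.5323
  x_5 = 0.0592·6 + 0.0542·90 + 0.0768·59 + 0.1272·29 + 0.0402·27 + 1.0830·71 + 0.0797·82 = 97.9692
  x_6 = 0.0504·6 + 0.1450·90 + 0.1155·59 + 0.1028·29 + 0.1470·27 + 0.1042·71 + 1.1552·82 = 129.2415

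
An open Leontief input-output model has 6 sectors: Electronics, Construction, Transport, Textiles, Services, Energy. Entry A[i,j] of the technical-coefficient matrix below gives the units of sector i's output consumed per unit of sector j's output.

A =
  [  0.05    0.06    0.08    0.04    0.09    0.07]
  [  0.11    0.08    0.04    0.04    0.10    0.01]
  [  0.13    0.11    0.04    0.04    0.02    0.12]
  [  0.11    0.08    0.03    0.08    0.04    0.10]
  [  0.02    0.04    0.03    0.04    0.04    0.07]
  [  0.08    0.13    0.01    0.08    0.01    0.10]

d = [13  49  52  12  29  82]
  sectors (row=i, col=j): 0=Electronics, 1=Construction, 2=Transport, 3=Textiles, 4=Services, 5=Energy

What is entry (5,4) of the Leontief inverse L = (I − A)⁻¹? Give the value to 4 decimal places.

Form M = I − A:
  [  0.95   -0.06   -0.08   -0.04   -0.09   -0.07]
  [ -0.11    0.92   -0.04   -0.04   -0.10   -0.01]
  [ -0.13   -0.11    0.96   -0.04   -0.02   -0.12]
  [ -0.11   -0.08   -0.03    0.92   -0.04   -0.10]
  [ -0.02   -0.04   -0.03   -0.04    0.96   -0.07]
  [ -0.08   -0.13   -0.01   -0.08   -0.01    0.90]
Leontief inverse L = M⁻¹:
  [  1.1008    0.1125    0.1037    0.0728    0.1213    0.1182]
  [  0.1545    1.1242    0.0667    0.0689    0.1364    0.0517]
  [  0.1921    0.1749    1.0713    0.0804    0.0637    0.1736]
  [  0.1686    0.1405    0.0590    1.1198    0.0799    0.1532]
  [  0.0525    0.0742    0.0435    0.0621    1.0588    0.1000]
  [  0.1379    0.1876    0.0365    0.1175    0.0501    1.1457]
Total output x = L · d:
  x_0 = 1.1008·13 + 0.1125·49 + 0.1037·52 + 0.0728·12 + 0.1213·29 + 0.1182·82 = 39.3038
  x_1 = 0.1545·13 + 1.1242·49 + 0.0667·52 + 0.0689·12 + 0.1364·29 + 0.0517·82 = 69.5813
  x_2 = 0.1921·13 + 0.1749·49 + 1.0713·52 + 0.0804·12 + 0.0637·29 + 0.1736·82 = 83.8230
  x_3 = 0.1686·13 + 0.1405·49 + 0.0590·52 + 1.1198·12 + 0.0799·29 + 0.1532·82 = 40.4604
  x_4 = 0.0525·13 + 0.0742·49 + 0.0435·52 + 0.0621·12 + 1.0588·29 + 0.1000·82 = 46.2304
  x_5 = 0.1379·13 + 0.1876·49 + 0.0365·52 + 0.1175·12 + 0.0501·29 + 1.1457·82 = 109.6969

L[5,4] = 0.0501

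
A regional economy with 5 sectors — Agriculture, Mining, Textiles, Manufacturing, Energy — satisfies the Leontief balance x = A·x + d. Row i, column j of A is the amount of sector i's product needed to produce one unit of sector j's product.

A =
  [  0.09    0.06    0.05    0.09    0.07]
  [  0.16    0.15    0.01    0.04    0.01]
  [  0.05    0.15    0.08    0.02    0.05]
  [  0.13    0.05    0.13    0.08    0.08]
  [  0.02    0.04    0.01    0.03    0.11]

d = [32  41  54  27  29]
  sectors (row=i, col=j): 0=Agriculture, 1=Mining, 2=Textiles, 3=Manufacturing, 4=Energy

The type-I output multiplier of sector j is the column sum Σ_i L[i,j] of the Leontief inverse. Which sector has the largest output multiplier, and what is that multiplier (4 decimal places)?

Form M = I − A:
  [  0.91   -0.06   -0.05   -0.09   -0.07]
  [ -0.16    0.85   -0.01   -0.04   -0.01]
  [ -0.05   -0.15    0.92   -0.02   -0.05]
  [ -0.13   -0.05   -0.13    0.92   -0.08]
  [ -0.02   -0.04   -0.01   -0.03    0.89]
Leontief inverse L = M⁻¹:
  [  1.1419    0.1072    0.0816    0.1216    0.1065]
  [  0.2258    1.2053    0.0366    0.0766    0.0402]
  [  0.1054    0.2083    1.1023    0.0458    0.0767]
  [  0.1923    0.1155    0.1712    1.1186    0.1266]
  [  0.0435    0.0628    0.0216    0.0444    1.1329]
Total output x = L · d:
  x_0 = 1.1419·32 + 0.1072·41 + 0.0816·54 + 0.1216·27 + 0.1065·29 = 51.7141
  x_1 = 0.2258·32 + 1.2053·41 + 0.0366·54 + 0.0766·27 + 0.0402·29 = 61.8534
  x_2 = 0.1054·32 + 0.2083·41 + 1.1023·54 + 0.0458·27 + 0.0767·29 = 74.8949
  x_3 = 0.1923·32 + 0.1155·41 + 0.1712·54 + 1.1186·27 + 0.1266·29 = 54.0075
  x_4 = 0.0435·32 + 0.0628·41 + 0.0216·54 + 0.0444·27 + 1.1329·29 = 39.1883
Output multipliers (column sums of L):
  Agriculture: 1.7089
  Mining: 1.6991
  Textiles: 1.4132
  Manufacturing: 1.4071
  Energy: 1.4830

Agriculture (1.7089)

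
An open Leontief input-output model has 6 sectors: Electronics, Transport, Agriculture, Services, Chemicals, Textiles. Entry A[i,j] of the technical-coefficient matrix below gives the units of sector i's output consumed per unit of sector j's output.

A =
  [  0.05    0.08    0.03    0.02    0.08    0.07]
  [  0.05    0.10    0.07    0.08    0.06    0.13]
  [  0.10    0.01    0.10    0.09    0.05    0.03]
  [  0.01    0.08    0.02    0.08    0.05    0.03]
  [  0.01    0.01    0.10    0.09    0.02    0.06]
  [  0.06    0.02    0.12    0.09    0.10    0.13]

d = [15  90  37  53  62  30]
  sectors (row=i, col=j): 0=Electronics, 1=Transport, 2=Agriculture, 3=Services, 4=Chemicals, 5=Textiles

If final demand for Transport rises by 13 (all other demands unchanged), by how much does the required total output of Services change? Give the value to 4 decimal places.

1.3563

Form M = I − A:
  [  0.95   -0.08   -0.03   -0.02   -0.08   -0.07]
  [ -0.05    0.90   -0.07   -0.08   -0.06   -0.13]
  [ -0.10   -0.01    0.90   -0.09   -0.05   -0.03]
  [ -0.01   -0.08   -0.02    0.92   -0.05   -0.03]
  [ -0.01   -0.01   -0.10   -0.09    0.98   -0.06]
  [ -0.06   -0.02   -0.12   -0.09   -0.10    0.87]
Leontief inverse L = M⁻¹:
  [  1.0750    0.1057    0.0733    0.0620    0.1128    0.1147]
  [  0.0889    1.1388    0.1330    0.1439    0.1110    0.1945]
  [  0.1284    0.0382    1.1394    0.1323    0.0844    0.0657]
  [  0.0273    0.1043    0.0505    1.1150    0.0745    0.0631]
  [  0.0336    0.0294    0.1344    0.1275    1.0473    0.0884]
  [  0.1006    0.0529    0.1859    0.1558    0.1501    1.1876]
Total output x = L · d:
  x_0 = 1.0750·15 + 0.1057·90 + 0.0733·37 + 0.0620·53 + 0.1128·62 + 0.1147·30 = 42.0700
  x_1 = 0.0889·15 + 1.1388·90 + 0.1330·37 + 0.1439·53 + 0.1110·62 + 0.1945·30 = 129.0892
  x_2 = 0.1284·15 + 0.0382·90 + 1.1394·37 + 0.1323·53 + 0.0844·62 + 0.0657·30 = 61.7408
  x_3 = 0.0273·15 + 0.1043·90 + 0.0505·37 + 1.1150·53 + 0.0745·62 + 0.0631·30 = 77.2787
  x_4 = 0.0336·15 + 0.0294·90 + 0.1344·37 + 0.1275·53 + 1.0473·62 + 0.0884·30 = 82.4707
  x_5 = 0.1006·15 + 0.0529·90 + 0.1859·37 + 0.1558·53 + 0.1501·62 + 1.1876·30 = 66.3414
Δx_3 = L[3,1] · Δd_1 = 0.1043 · 13 = 1.3563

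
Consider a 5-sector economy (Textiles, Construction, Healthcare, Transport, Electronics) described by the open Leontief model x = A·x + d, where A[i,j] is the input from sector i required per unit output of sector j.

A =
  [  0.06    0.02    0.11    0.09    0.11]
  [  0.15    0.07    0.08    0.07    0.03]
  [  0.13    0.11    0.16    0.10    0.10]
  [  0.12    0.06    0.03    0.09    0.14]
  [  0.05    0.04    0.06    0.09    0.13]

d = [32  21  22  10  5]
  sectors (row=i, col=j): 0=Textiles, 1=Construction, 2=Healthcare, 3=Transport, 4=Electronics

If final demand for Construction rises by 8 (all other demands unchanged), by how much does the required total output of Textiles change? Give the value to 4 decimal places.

0.5020

Form M = I − A:
  [  0.94   -0.02   -0.11   -0.09   -0.11]
  [ -0.15    0.93   -0.08   -0.07   -0.03]
  [ -0.13   -0.11    0.84   -0.10   -0.10]
  [ -0.12   -0.06   -0.03    0.91   -0.14]
  [ -0.05   -0.04   -0.06   -0.09    0.87]
Leontief inverse L = M⁻¹:
  [  1.1275    0.0627    0.1726    0.1540    0.1893]
  [  0.2201    1.1105    0.1468    0.1337    0.1045]
  [  0.2389    0.1761    1.2608    0.1968    0.2129]
  [  0.1881    0.0992    0.0914    1.1573    0.2239]
  [  0.1109    0.0771    0.1131    0.1483    1.2030]
Total output x = L · d:
  x_0 = 1.1275·32 + 0.0627·21 + 0.1726·22 + 0.1540·10 + 0.1893·5 = 43.6815
  x_1 = 0.2201·32 + 1.1105·21 + 0.1468·22 + 0.1337·10 + 0.1045·5 = 35.4539
  x_2 = 0.2389·32 + 0.1761·21 + 1.2608·22 + 0.1968·10 + 0.2129·5 = 42.1122
  x_3 = 0.1881·32 + 0.0992·21 + 0.0914·22 + 1.1573·10 + 0.2239·5 = 22.8061
  x_4 = 0.1109·32 + 0.0771·21 + 0.1131·22 + 0.1483·10 + 1.2030·5 = 15.1512
Δx_0 = L[0,1] · Δd_1 = 0.0627 · 8 = 0.5020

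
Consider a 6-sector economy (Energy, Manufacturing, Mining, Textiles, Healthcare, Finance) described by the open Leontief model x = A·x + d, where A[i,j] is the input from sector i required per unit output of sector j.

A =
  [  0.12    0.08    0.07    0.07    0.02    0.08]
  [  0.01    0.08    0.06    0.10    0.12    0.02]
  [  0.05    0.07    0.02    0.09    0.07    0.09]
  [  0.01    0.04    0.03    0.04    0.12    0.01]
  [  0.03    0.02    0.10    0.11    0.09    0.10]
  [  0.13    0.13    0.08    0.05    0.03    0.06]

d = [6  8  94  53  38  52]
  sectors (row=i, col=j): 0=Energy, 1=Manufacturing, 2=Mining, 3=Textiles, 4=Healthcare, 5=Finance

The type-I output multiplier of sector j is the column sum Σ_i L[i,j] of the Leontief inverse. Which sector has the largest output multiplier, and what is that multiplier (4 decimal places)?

Textiles (1.7659)

Form M = I − A:
  [  0.88   -0.08   -0.07   -0.07   -0.02   -0.08]
  [ -0.01    0.92   -0.06   -0.10   -0.12   -0.02]
  [ -0.05   -0.07    0.98   -0.09   -0.07   -0.09]
  [ -0.01   -0.04   -0.03    0.96   -0.12   -0.01]
  [ -0.03   -0.02   -0.10   -0.11    0.91   -0.10]
  [ -0.13   -0.13   -0.08   -0.05   -0.03    0.94]
Leontief inverse L = M⁻¹:
  [  1.1662    0.1342    0.1127    0.1242    0.0724    0.1219]
  [  0.0344    1.1158    0.0981    0.1512    0.1772    0.0565]
  [  0.0858    0.1145    1.0604    0.1380    0.1209    0.1256]
  [  0.0270    0.0621    0.0576    1.0754    0.1563    0.0372]
  [  0.0714    0.0697    0.1433    0.1649    1.1472    0.1451]
  [  0.1770    0.1881    0.1270    0.1123    0.0897    1.1058]
Total output x = L · d:
  x_0 = 1.1662·6 + 0.1342·8 + 0.1127·94 + 0.1242·53 + 0.0724·38 + 0.1219·52 = 34.3338
  x_1 = 0.0344·6 + 1.1158·8 + 0.0981·94 + 0.1512·53 + 0.1772·38 + 0.0565·52 = 36.0413
  x_2 = 0.0858·6 + 0.1145·8 + 1.0604·94 + 0.1380·53 + 0.1209·38 + 0.1256·52 = 119.5423
  x_3 = 0.0270·6 + 0.0621·8 + 0.0576·94 + 1.0754·53 + 0.1563·38 + 0.0372·52 = 70.9430
  x_4 = 0.0714·6 + 0.0697·8 + 0.1433·94 + 0.1649·53 + 1.1472·38 + 0.1451·52 = 74.3362
  x_5 = 0.1770·6 + 0.1881·8 + 0.1270·94 + 0.1123·53 + 0.0897·38 + 1.1058·52 = 81.3717
Output multipliers (column sums of L):
  Energy: 1.5618
  Manufacturing: 1.6845
  Mining: 1.5991
  Textiles: 1.7659
  Healthcare: 1.7637
  Finance: 1.5921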